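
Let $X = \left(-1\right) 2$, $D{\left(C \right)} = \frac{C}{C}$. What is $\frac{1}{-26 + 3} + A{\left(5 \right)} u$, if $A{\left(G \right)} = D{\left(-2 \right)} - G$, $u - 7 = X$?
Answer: $- \frac{461}{23} \approx -20.043$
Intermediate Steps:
$D{\left(C \right)} = 1$
$X = -2$
$u = 5$ ($u = 7 - 2 = 5$)
$A{\left(G \right)} = 1 - G$
$\frac{1}{-26 + 3} + A{\left(5 \right)} u = \frac{1}{-26 + 3} + \left(1 - 5\right) 5 = \frac{1}{-23} + \left(1 - 5\right) 5 = - \frac{1}{23} - 20 = - \frac{461}{23}$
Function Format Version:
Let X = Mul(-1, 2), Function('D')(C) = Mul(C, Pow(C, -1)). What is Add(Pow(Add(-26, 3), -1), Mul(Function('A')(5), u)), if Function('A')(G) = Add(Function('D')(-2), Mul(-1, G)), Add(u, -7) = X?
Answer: Rational(-461, 23) ≈ -20.043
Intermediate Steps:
Function('D')(C) = 1
X = -2
u = 5 (u = Add(7, -2) = 5)
Function('A')(G) = Add(1, Mul(-1, G))
Add(Pow(Add(-26, 3), -1), Mul(Function('A')(5), u)) = Add(Pow(Add(-26, 3), -1), Mul(Add(1, Mul(-1, 5)), 5)) = Add(Pow(-23, -1), Mul(Add(1, -5), 5)) = Add(Rational(-1, 23), Mul(-4, 5)) = Add(Rational(-1, 23), -20) = Rational(-461, 23)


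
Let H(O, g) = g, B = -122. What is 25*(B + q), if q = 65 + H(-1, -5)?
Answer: -1550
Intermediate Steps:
q = 60 (q = 65 - 5 = 60)
25*(B + q) = 25*(-122 + 60) = 25*(-62) = -1550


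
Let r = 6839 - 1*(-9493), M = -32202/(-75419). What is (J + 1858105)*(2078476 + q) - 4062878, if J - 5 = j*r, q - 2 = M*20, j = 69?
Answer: 467923283535747914/75419 ≈ 6.2043e+12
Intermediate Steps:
M = 32202/75419 (M = -32202*(-1/75419) = 32202/75419 ≈ 0.42697)
r = 16332 (r = 6839 + 9493 = 16332)
q = 794878/75419 (q = 2 + (32202/75419)*20 = 2 + 644040/75419 = 794878/75419 ≈ 10.539)
J = 1126913 (J = 5 + 69*16332 = 5 + 1126908 = 1126913)
(J + 1858105)*(2078476 + q) - 4062878 = (1126913 + 1858105)*(2078476 + 794878/75419) - 4062878 = 2985018*(156757376322/75419) - 4062878 = 467923589953943796/75419 - 4062878 = 467923283535747914/75419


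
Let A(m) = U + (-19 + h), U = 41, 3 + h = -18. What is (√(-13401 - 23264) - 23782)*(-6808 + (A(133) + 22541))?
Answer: -374185988 + 15734*I*√36665 ≈ -3.7419e+8 + 3.0128e+6*I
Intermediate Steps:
h = -21 (h = -3 - 18 = -21)
A(m) = 1 (A(m) = 41 + (-19 - 21) = 41 - 40 = 1)
(√(-13401 - 23264) - 23782)*(-6808 + (A(133) + 22541)) = (√(-13401 - 23264) - 23782)*(-6808 + (1 + 22541)) = (√(-36665) - 23782)*(-6808 + 22542) = (I*√36665 - 23782)*15734 = (-23782 + I*√36665)*15734 = -374185988 + 15734*I*√36665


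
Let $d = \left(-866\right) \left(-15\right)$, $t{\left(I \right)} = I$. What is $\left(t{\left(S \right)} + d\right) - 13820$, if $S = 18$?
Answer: $-812$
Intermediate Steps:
$d = 12990$
$\left(t{\left(S \right)} + d\right) - 13820 = \left(18 + 12990\right) - 13820 = 13008 - 13820 = -812$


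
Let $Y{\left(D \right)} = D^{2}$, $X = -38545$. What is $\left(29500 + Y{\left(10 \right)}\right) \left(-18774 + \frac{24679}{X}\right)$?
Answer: $- \frac{4284117573280}{7709} \approx -5.5573 \cdot 10^{8}$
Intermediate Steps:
$\left(29500 + Y{\left(10 \right)}\right) \left(-18774 + \frac{24679}{X}\right) = \left(29500 + 10^{2}\right) \left(-18774 + \frac{24679}{-38545}\right) = \left(29500 + 100\right) \left(-18774 + 24679 \left(- \frac{1}{38545}\right)\right) = 29600 \left(-18774 - \frac{24679}{38545}\right) = 29600 \left(- \frac{723668509}{38545}\right) = - \frac{4284117573280}{7709}$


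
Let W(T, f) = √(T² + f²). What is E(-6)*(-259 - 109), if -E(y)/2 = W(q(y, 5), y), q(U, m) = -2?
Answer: 1472*√10 ≈ 4654.9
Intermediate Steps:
E(y) = -2*√(4 + y²) (E(y) = -2*√((-2)² + y²) = -2*√(4 + y²))
E(-6)*(-259 - 109) = (-2*√(4 + (-6)²))*(-259 - 109) = -2*√(4 + 36)*(-368) = -4*√10*(-368) = 1472*√10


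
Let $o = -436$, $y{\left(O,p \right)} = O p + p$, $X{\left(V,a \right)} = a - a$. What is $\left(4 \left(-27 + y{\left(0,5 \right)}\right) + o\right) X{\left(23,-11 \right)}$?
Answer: $0$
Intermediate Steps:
$X{\left(V,a \right)} = 0$
$y{\left(O,p \right)} = p + O p$
$\left(4 \left(-27 + y{\left(0,5 \right)}\right) + o\right) X{\left(23,-11 \right)} = \left(4 \left(-27 + 5 \left(1 + 0\right)\right) - 436\right) 0 = \left(4 \left(-27 + 5 \cdot 1\right) - 436\right) 0 = \left(4 \left(-27 + 5\right) - 436\right) 0 = \left(4 \left(-22\right) - 436\right) 0 = \left(-88 - 436\right) 0 = \left(-524\right) 0 = 0$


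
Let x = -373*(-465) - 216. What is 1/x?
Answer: 1/173229 ≈ 5.7727e-6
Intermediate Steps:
x = 173229 (x = 173445 - 216 = 173229)
1/x = 1/173229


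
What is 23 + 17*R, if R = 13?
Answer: 244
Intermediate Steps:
23 + 17*R = 23 + 17*13 = 23 + 221 = 244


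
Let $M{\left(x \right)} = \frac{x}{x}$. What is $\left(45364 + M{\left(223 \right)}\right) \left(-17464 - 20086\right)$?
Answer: $-1703455750$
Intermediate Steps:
$M{\left(x \right)} = 1$
$\left(45364 + M{\left(223 \right)}\right) \left(-17464 - 20086\right) = \left(45364 + 1\right) \left(-17464 - 20086\right) = 45365 \left(-37550\right) = -1703455750$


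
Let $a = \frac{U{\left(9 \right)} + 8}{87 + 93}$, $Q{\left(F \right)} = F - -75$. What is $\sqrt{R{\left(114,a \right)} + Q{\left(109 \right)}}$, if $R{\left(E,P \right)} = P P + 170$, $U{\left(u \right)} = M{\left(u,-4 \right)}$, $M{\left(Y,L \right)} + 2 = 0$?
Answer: $\frac{\sqrt{318601}}{30} \approx 18.815$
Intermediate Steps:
$M{\left(Y,L \right)} = -2$ ($M{\left(Y,L \right)} = -2 + 0 = -2$)
$U{\left(u \right)} = -2$
$Q{\left(F \right)} = 75 + F$ ($Q{\left(F \right)} = F + 75 = 75 + F$)
$a = \frac{1}{30}$ ($a = \frac{-2 + 8}{87 + 93} = \frac{6}{180} = 6 \cdot \frac{1}{180} = \frac{1}{30} \approx 0.033333$)
$R{\left(E,P \right)} = 170 + P^{2}$ ($R{\left(E,P \right)} = P^{2} + 170 = 170 + P^{2}$)
$\sqrt{R{\left(114,a \right)} + Q{\left(109 \right)}} = \sqrt{\left(170 + \left(\frac{1}{30}\right)^{2}\right) + \left(75 + 109\right)} = \sqrt{\left(170 + \frac{1}{900}\right) + 184} = \sqrt{\frac{153001}{900} + 184} = \sqrt{\frac{318601}{900}} = \frac{\sqrt{318601}}{30}$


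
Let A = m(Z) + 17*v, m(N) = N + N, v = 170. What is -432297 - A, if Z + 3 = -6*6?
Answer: -435109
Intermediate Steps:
Z = -39 (Z = -3 - 6*6 = -3 - 36 = -39)
m(N) = 2*N
A = 2812 (A = 2*(-39) + 17*170 = -78 + 2890 = 2812)
-432297 - A = -432297 - 1*2812 = -432297 - 2812 = -435109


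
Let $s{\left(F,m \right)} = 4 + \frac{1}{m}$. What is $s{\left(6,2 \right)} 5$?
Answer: $\frac{45}{2} \approx 22.5$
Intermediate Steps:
$s{\left(6,2 \right)} 5 = \left(4 + \frac{1}{2}\right) 5 = \frac{9}{2} \cdot 5 = \frac{45}{2}$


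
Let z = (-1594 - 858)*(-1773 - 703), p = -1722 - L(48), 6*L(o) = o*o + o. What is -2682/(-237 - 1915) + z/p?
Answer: -3264862339/1137332 ≈ -2870.6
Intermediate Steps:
L(o) = o/6 + o²/6 (L(o) = (o*o + o)/6 = (o² + o)/6 = (o + o²)/6 = o/6 + o²/6)
p = -2114 (p = -1722 - 48*(1 + 48)/6 = -1722 - 48*49/6 = -1722 - 1*392 = -1722 - 392 = -2114)
z = 6071152 (z = -2452*(-2476) = 6071152)
-2682/(-237 - 1915) + z/p = -2682/(-237 - 1915) + 6071152/(-2114) = -2682/(-2152) + 6071152*(-1/2114) = -2682*(-1/2152) - 3035576/1057 = 1341/1076 - 3035576/1057 = -3264862339/1137332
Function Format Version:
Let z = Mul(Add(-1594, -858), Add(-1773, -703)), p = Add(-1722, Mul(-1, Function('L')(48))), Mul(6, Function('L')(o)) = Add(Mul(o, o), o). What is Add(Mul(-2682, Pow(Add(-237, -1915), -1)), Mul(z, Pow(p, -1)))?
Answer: Rational(-3264862339, 1137332) ≈ -2870.6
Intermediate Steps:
Function('L')(o) = Add(Mul(Rational(1, 6), o), Mul(Rational(1, 6), Pow(o, 2))) (Function('L')(o) = Mul(Rational(1, 6), Add(Mul(o, o), o)) = Mul(Rational(1, 6), Add(Pow(o, 2), o)) = Mul(Rational(1, 6), Add(o, Pow(o, 2))) = Add(Mul(Rational(1, 6), o), Mul(Rational(1, 6), Pow(o, 2))))
p = -2114 (p = Add(-1722, Mul(-1, Mul(Rational(1, 6), 48, Add(1, 48)))) = Add(-1722, Mul(-1, Mul(Rational(1, 6), 48, 49))) = Add(-1722, Mul(-1, 392)) = Add(-1722, -392) = -2114)
z = 6071152 (z = Mul(-2452, -2476) = 6071152)
Add(Mul(-2682, Pow(Add(-237, -1915), -1)), Mul(z, Pow(p, -1))) = Add(Mul(-2682, Pow(Add(-237, -1915), -1)), Mul(6071152, Pow(-2114, -1))) = Add(Mul(-2682, Pow(-2152, -1)), Mul(6071152, Rational(-1, 2114))) = Add(Mul(-2682, Rational(-1, 2152)), Rational(-3035576, 1057)) = Add(Rational(1341, 1076), Rational(-3035576, 1057)) = Rational(-3264862339, 1137332)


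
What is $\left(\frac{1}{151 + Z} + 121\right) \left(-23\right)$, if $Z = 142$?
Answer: $- \frac{815442}{293} \approx -2783.1$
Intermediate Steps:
$\left(\frac{1}{151 + Z} + 121\right) \left(-23\right) = \left(\frac{1}{151 + 142} + 121\right) \left(-23\right) = \left(\frac{1}{293} + 121\right) \left(-23\right) = \frac{35454}{293} \left(-23\right) = - \frac{815442}{293}$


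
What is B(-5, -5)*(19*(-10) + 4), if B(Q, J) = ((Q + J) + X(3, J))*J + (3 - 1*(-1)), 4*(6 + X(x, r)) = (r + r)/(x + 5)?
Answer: -127317/8 ≈ -15915.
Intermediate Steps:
X(x, r) = -6 + r/(2*(5 + x)) (X(x, r) = -6 + ((r + r)/(x + 5))/4 = -6 + ((2*r)/(5 + x))/4 = -6 + (2*r/(5 + x))/4 = -6 + r/(2*(5 + x)))
B(Q, J) = 4 + J*(-6 + Q + 17*J/16) (B(Q, J) = ((Q + J) + (-60 + J - 12*3)/(2*(5 + 3)))*J + (3 - 1*(-1)) = ((J + Q) + (½)*(-60 + J - 36)/8)*J + (3 + 1) = ((J + Q) + (½)*(⅛)*(-96 + J))*J + 4 = ((J + Q) + (-6 + J/16))*J + 4 = (-6 + Q + 17*J/16)*J + 4 = J*(-6 + Q + 17*J/16) + 4 = 4 + J*(-6 + Q + 17*J/16))
B(-5, -5)*(19*(-10) + 4) = (4 - 6*(-5) + (17/16)*(-5)² - 5*(-5))*(19*(-10) + 4) = (4 + 30 + (17/16)*25 + 25)*(-190 + 4) = (4 + 30 + 425/16 + 25)*(-186) = (1369/16)*(-186) = -127317/8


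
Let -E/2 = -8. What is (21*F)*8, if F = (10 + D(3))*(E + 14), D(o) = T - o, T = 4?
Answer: 55440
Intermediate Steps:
D(o) = 4 - o
E = 16 (E = -2*(-8) = 16)
F = 330 (F = (10 + (4 - 1*3))*(16 + 14) = (10 + (4 - 3))*30 = (10 + 1)*30 = 11*30 = 330)
(21*F)*8 = (21*330)*8 = 6930*8 = 55440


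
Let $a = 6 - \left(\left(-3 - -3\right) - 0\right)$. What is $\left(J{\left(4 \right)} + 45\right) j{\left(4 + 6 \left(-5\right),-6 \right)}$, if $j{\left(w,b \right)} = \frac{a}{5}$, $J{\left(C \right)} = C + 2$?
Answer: $\frac{306}{5} \approx 61.2$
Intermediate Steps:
$a = 6$ ($a = 6 - \left(\left(-3 + 3\right) + 0\right) = 6 - \left(0 + 0\right) = 6 - 0 = 6 + 0 = 6$)
$J{\left(C \right)} = 2 + C$
$j{\left(w,b \right)} = \frac{6}{5}$
$\left(J{\left(4 \right)} + 45\right) j{\left(4 + 6 \left(-5\right),-6 \right)} = \left(\left(2 + 4\right) + 45\right) \frac{6}{5} = \left(6 + 45\right) \frac{6}{5} = 51 \cdot \frac{6}{5} = \frac{306}{5}$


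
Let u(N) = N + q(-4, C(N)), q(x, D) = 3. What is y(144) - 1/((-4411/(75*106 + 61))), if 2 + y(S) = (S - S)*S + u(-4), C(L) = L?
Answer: -5222/4411 ≈ -1.1839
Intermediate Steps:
u(N) = 3 + N (u(N) = N + 3 = 3 + N)
y(S) = -3 (y(S) = -2 + ((S - S)*S + (3 - 4)) = -2 + (0*S - 1) = -2 + (0 - 1) = -2 - 1 = -3)
y(144) - 1/((-4411/(75*106 + 61))) = -3 - 1/((-4411/(75*106 + 61))) = -3 - 1/((-4411/(7950 + 61))) = -3 - 1/((-4411/8011)) = -3 - 1/((-4411*1/8011)) = -3 - 1/(-4411/8011) = -3 - 1*(-8011/4411) = -3 + 8011/4411 = -5222/4411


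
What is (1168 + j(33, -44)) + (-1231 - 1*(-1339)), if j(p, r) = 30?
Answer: 1306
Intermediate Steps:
(1168 + j(33, -44)) + (-1231 - 1*(-1339)) = (1168 + 30) + (-1231 - 1*(-1339)) = 1198 + (-1231 + 1339) = 1198 + 108 = 1306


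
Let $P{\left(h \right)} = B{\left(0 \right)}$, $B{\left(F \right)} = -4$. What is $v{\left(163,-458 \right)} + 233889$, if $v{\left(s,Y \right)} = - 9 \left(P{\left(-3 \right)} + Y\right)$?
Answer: $238047$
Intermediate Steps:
$P{\left(h \right)} = -4$
$v{\left(s,Y \right)} = 36 - 9 Y$ ($v{\left(s,Y \right)} = - 9 \left(-4 + Y\right) = 36 - 9 Y$)
$v{\left(163,-458 \right)} + 233889 = \left(36 - -4122\right) + 233889 = \left(36 + 4122\right) + 233889 = 4158 + 233889 = 238047$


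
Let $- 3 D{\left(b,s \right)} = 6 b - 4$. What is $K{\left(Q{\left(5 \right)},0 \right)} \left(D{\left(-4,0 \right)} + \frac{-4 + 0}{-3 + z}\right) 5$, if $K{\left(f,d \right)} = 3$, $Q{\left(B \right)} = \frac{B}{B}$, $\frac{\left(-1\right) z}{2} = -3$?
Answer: $120$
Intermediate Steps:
$z = 6$ ($z = \left(-2\right) \left(-3\right) = 6$)
$D{\left(b,s \right)} = \frac{4}{3} - 2 b$ ($D{\left(b,s \right)} = - \frac{6 b - 4}{3} = - \frac{-4 + 6 b}{3} = \frac{4}{3} - 2 b$)
$Q{\left(B \right)} = 1$
$K{\left(Q{\left(5 \right)},0 \right)} \left(D{\left(-4,0 \right)} + \frac{-4 + 0}{-3 + z}\right) 5 = 3 \left(\left(\frac{4}{3} - -8\right) + \frac{-4 + 0}{-3 + 6}\right) 5 = 3 \left(\left(\frac{4}{3} + 8\right) - \frac{4}{3}\right) 5 = 3 \left(\frac{28}{3} - \frac{4}{3}\right) 5 = 3 \cdot 8 \cdot 5 = 24 \cdot 5 = 120$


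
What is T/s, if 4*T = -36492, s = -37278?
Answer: 3041/12426 ≈ 0.24473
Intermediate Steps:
T = -9123 (T = (¼)*(-36492) = -9123)
T/s = -9123/(-37278) = -9123*(-1/37278) = 3041/12426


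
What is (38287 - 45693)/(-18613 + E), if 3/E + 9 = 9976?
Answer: 36907801/92757884 ≈ 0.39789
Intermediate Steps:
E = 3/9967 (E = 3/(-9 + 9976) = 3/9967 ≈ 0.00030099)
(38287 - 45693)/(-18613 + E) = (38287 - 45693)/(-18613 + 3/9967) = -7406/(-185515768/9967) = -7406*(-9967/185515768) = 36907801/92757884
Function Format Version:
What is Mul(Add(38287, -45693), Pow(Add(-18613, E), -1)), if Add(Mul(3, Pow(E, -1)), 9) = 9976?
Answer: Rational(36907801, 92757884) ≈ 0.39789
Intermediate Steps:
E = Rational(3, 9967) (E = Mul(3, Pow(Add(-9, 9976), -1)) = Mul(3, Pow(9967, -1)) = Mul(3, Rational(1, 9967)) = Rational(3, 9967) ≈ 0.00030099)
Mul(Add(38287, -45693), Pow(Add(-18613, E), -1)) = Mul(Add(38287, -45693), Pow(Add(-18613, Rational(3, 9967)), -1)) = Mul(-7406, Pow(Rational(-185515768, 9967), -1)) = Mul(-7406, Rational(-9967, 185515768)) = Rational(36907801, 92757884)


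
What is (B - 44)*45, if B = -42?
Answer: -3870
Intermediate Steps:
(B - 44)*45 = (-42 - 44)*45 = -86*45 = -3870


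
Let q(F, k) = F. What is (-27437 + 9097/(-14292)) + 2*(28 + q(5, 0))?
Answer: -391195429/14292 ≈ -27372.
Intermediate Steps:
(-27437 + 9097/(-14292)) + 2*(28 + q(5, 0)) = (-27437 + 9097/(-14292)) + 2*(28 + 5) = (-27437 + 9097*(-1/14292)) + 2*33 = (-27437 - 9097/14292) + 66 = -392138701/14292 + 66 = -391195429/14292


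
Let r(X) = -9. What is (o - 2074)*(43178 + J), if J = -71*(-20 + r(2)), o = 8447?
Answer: 288295401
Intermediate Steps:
J = 2059 (J = -71*(-20 - 9) = -71*(-29) = 2059)
(o - 2074)*(43178 + J) = (8447 - 2074)*(43178 + 2059) = 6373*45237 = 288295401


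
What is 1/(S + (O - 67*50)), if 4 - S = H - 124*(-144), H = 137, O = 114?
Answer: -1/21225 ≈ -4.7114e-5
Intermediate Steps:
S = -17989 (S = 4 - (137 - 124*(-144)) = 4 - (137 + 17856) = 4 - 1*17993 = 4 - 17993 = -17989)
1/(S + (O - 67*50)) = 1/(-17989 + (114 - 67*50)) = 1/(-17989 + (114 - 3350)) = 1/(-17989 - 3236) = 1/(-21225) = -1/21225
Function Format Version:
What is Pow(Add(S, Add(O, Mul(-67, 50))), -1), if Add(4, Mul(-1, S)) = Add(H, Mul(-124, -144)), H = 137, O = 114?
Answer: Rational(-1, 21225) ≈ -4.7114e-5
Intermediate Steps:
S = -17989 (S = Add(4, Mul(-1, Add(137, Mul(-124, -144)))) = Add(4, Mul(-1, Add(137, 17856))) = Add(4, Mul(-1, 17993)) = Add(4, -17993) = -17989)
Pow(Add(S, Add(O, Mul(-67, 50))), -1) = Pow(Add(-17989, Add(114, Mul(-67, 50))), -1) = Pow(Add(-17989, Add(114, -3350)), -1) = Pow(Add(-17989, -3236), -1) = Pow(-21225, -1) = Rational(-1, 21225)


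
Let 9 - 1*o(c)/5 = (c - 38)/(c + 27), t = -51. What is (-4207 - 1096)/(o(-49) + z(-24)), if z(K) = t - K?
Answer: 116666/39 ≈ 2991.4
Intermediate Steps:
z(K) = -51 - K
o(c) = 45 - 5*(-38 + c)/(27 + c) (o(c) = 45 - 5*(c - 38)/(c + 27) = 45 - 5*(-38 + c)/(27 + c))
(-4207 - 1096)/(o(-49) + z(-24)) = (-4207 - 1096)/(5*(281 + 8*(-49))/(27 - 49) + (-51 - 1*(-24))) = -5303/(5*(281 - 392)/(-22) + (-51 + 24)) = -5303/(5*(-1/22)*(-111) - 27) = -5303/(555/22 - 27) = -5303/(-39/22) = -5303*(-22/39) = 116666/39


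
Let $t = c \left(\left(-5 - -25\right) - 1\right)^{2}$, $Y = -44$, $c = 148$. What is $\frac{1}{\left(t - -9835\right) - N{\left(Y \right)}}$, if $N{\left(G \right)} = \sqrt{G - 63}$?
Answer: $\frac{63263}{4002207276} + \frac{i \sqrt{107}}{4002207276} \approx 1.5807 \cdot 10^{-5} + 2.5846 \cdot 10^{-9} i$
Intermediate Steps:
$N{\left(G \right)} = \sqrt{-63 + G}$
$t = 53428$ ($t = 148 \left(\left(-5 - -25\right) - 1\right)^{2} = 148 \left(\left(-5 + 25\right) - 1\right)^{2} = 148 \left(20 - 1\right)^{2} = 148 \cdot 19^{2} = 148 \cdot 361 = 53428$)
$\frac{1}{\left(t - -9835\right) - N{\left(Y \right)}} = \frac{1}{\left(53428 - -9835\right) - \sqrt{-63 - 44}} = \frac{1}{\left(53428 + 9835\right) - \sqrt{-107}} = \frac{1}{63263 - i \sqrt{107}}$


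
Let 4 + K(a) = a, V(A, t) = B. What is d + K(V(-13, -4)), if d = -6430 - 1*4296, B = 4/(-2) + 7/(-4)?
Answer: -42935/4 ≈ -10734.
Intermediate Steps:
B = -15/4 (B = 4*(-½) + 7*(-¼) = -2 - 7/4 = -15/4 ≈ -3.7500)
V(A, t) = -15/4
K(a) = -4 + a
d = -10726 (d = -6430 - 4296 = -10726)
d + K(V(-13, -4)) = -10726 + (-4 - 15/4) = -10726 - 31/4 = -42935/4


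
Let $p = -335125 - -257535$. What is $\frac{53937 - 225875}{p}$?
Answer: $\frac{85969}{38795} \approx 2.216$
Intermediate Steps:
$p = -77590$ ($p = -335125 + 257535 = -77590$)
$\frac{53937 - 225875}{p} = \frac{53937 - 225875}{-77590} = \left(53937 - 225875\right) \left(- \frac{1}{77590}\right) = \left(-171938\right) \left(- \frac{1}{77590}\right) = \frac{85969}{38795}$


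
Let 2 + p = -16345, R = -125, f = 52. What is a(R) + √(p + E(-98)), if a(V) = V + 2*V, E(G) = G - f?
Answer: -375 + 3*I*√1833 ≈ -375.0 + 128.44*I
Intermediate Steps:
p = -16347 (p = -2 - 16345 = -16347)
E(G) = -52 + G (E(G) = G - 1*52 = G - 52 = -52 + G)
a(V) = 3*V
a(R) + √(p + E(-98)) = 3*(-125) + √(-16347 + (-52 - 98)) = -375 + √(-16347 - 150) = -375 + √(-16497) = -375 + 3*I*√1833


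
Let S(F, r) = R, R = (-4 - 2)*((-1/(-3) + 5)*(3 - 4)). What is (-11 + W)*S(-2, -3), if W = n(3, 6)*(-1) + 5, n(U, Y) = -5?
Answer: -32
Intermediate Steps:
R = 32 (R = -6*(-1*(-⅓) + 5)*(-1) = -6*(⅓ + 5)*(-1) = -32*(-1) = -6*(-16/3) = 32)
S(F, r) = 32
W = 10 (W = -5*(-1) + 5 = 5 + 5 = 10)
(-11 + W)*S(-2, -3) = (-11 + 10)*32 = -1*32 = -32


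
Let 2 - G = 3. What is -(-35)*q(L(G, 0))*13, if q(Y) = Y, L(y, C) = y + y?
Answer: -910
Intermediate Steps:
G = -1 (G = 2 - 1*3 = 2 - 3 = -1)
L(y, C) = 2*y
-(-35)*q(L(G, 0))*13 = -(-35)*2*(-1)*13 = -(-35)*(-2)*13 = -7*10*13 = -70*13 = -910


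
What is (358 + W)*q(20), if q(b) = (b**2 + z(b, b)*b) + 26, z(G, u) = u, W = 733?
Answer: 901166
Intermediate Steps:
q(b) = 26 + 2*b**2 (q(b) = (b**2 + b*b) + 26 = (b**2 + b**2) + 26 = 2*b**2 + 26 = 26 + 2*b**2)
(358 + W)*q(20) = (358 + 733)*(26 + 2*20**2) = 1091*(26 + 2*400) = 1091*(26 + 800) = 1091*826 = 901166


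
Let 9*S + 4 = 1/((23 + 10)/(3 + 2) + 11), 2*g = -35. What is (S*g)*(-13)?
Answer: -157885/1584 ≈ -99.675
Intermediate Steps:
g = -35/2 (g = (1/2)*(-35) = -35/2 ≈ -17.500)
S = -347/792 (S = -4/9 + 1/(9*((23 + 10)/(3 + 2) + 11)) = -4/9 + 1/(9*(33/5 + 11)) = -4/9 + 1/(9*(88/5)) = -4/9 + (1/9)*(5/88) = -4/9 + 5/792 = -347/792 ≈ -0.43813)
(S*g)*(-13) = -347/792*(-35/2)*(-13) = (12145/1584)*(-13) = -157885/1584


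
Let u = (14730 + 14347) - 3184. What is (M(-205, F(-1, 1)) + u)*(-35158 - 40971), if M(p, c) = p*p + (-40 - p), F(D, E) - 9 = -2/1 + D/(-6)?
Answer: -5183090707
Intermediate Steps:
F(D, E) = 7 - D/6 (F(D, E) = 9 + (-2/1 + D/(-6)) = 9 + (-2*1 + D*(-⅙)) = 9 + (-2 - D/6) = 7 - D/6)
M(p, c) = -40 + p² - p (M(p, c) = p² + (-40 - p) = -40 + p² - p)
u = 25893 (u = 29077 - 3184 = 25893)
(M(-205, F(-1, 1)) + u)*(-35158 - 40971) = ((-40 + (-205)² - 1*(-205)) + 25893)*(-35158 - 40971) = ((-40 + 42025 + 205) + 25893)*(-76129) = (42190 + 25893)*(-76129) = 68083*(-76129) = -5183090707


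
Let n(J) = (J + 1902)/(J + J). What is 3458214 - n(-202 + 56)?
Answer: 252450061/73 ≈ 3.4582e+6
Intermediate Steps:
n(J) = (1902 + J)/(2*J) (n(J) = (1902 + J)/((2*J)) = (1902 + J)*(1/(2*J)) = (1902 + J)/(2*J))
3458214 - n(-202 + 56) = 3458214 - (1902 + (-202 + 56))/(2*(-202 + 56)) = 3458214 - (1902 - 146)/(2*(-146)) = 3458214 - (-1)*1756/(2*146) = 3458214 - 1*(-439/73) = 3458214 + 439/73 = 252450061/73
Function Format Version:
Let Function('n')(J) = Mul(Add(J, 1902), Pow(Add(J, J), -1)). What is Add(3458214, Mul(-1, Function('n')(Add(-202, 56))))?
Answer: Rational(252450061, 73) ≈ 3.4582e+6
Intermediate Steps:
Function('n')(J) = Mul(Rational(1, 2), Pow(J, -1), Add(1902, J)) (Function('n')(J) = Mul(Add(1902, J), Pow(Mul(2, J), -1)) = Mul(Add(1902, J), Mul(Rational(1, 2), Pow(J, -1))) = Mul(Rational(1, 2), Pow(J, -1), Add(1902, J)))
Add(3458214, Mul(-1, Function('n')(Add(-202, 56)))) = Add(3458214, Mul(-1, Mul(Rational(1, 2), Pow(Add(-202, 56), -1), Add(1902, Add(-202, 56))))) = Add(3458214, Mul(-1, Mul(Rational(1, 2), Pow(-146, -1), Add(1902, -146)))) = Add(3458214, Mul(-1, Mul(Rational(1, 2), Rational(-1, 146), 1756))) = Add(3458214, Mul(-1, Rational(-439, 73))) = Add(3458214, Rational(439, 73)) = Rational(252450061, 73)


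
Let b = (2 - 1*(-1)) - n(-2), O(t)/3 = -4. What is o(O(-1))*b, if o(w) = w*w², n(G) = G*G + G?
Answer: -1728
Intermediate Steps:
n(G) = G + G² (n(G) = G² + G = G + G²)
O(t) = -12 (O(t) = 3*(-4) = -12)
o(w) = w³
b = 1 (b = (2 - 1*(-1)) - (-2)*(1 - 2) = (2 + 1) - (-2)*(-1) = 3 - 1*2 = 3 - 2 = 1)
o(O(-1))*b = (-12)³*1 = -1728*1 = -1728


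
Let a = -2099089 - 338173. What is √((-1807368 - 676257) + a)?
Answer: I*√4920887 ≈ 2218.3*I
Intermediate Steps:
a = -2437262
√((-1807368 - 676257) + a) = √((-1807368 - 676257) - 2437262) = √(-2483625 - 2437262) = √(-4920887) = I*√4920887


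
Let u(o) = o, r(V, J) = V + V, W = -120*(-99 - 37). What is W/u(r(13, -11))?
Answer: 8160/13 ≈ 627.69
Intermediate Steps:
W = 16320 (W = -120*(-136) = 16320)
r(V, J) = 2*V
W/u(r(13, -11)) = 16320/((2*13)) = 16320/26 = 16320*(1/26) = 8160/13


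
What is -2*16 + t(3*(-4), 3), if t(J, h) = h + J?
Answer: -41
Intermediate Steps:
t(J, h) = J + h
-2*16 + t(3*(-4), 3) = -2*16 + (3*(-4) + 3) = -32 + (-12 + 3) = -32 - 9 = -41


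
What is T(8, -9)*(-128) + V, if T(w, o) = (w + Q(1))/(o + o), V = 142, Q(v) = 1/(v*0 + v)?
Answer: 206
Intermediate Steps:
Q(v) = 1/v (Q(v) = 1/(0 + v) = 1/v)
T(w, o) = (1 + w)/(2*o) (T(w, o) = (w + 1/1)/(o + o) = (w + 1)/((2*o)) = (1 + w)*(1/(2*o)) = (1 + w)/(2*o))
T(8, -9)*(-128) + V = ((1/2)*(1 + 8)/(-9))*(-128) + 142 = ((1/2)*(-1/9)*9)*(-128) + 142 = -1/2*(-128) + 142 = 64 + 142 = 206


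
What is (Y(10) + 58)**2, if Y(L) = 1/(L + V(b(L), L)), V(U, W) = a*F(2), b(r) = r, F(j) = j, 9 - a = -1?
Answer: 3031081/900 ≈ 3367.9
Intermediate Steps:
a = 10 (a = 9 - 1*(-1) = 9 + 1 = 10)
V(U, W) = 20 (V(U, W) = 10*2 = 20)
Y(L) = 1/(20 + L) (Y(L) = 1/(L + 20) = 1/(20 + L))
(Y(10) + 58)**2 = (1/(20 + 10) + 58)**2 = (1/30 + 58)**2 = (1741/30)**2 = 3031081/900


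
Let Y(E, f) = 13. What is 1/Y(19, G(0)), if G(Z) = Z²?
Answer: 1/13 ≈ 0.076923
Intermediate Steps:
1/Y(19, G(0)) = 1/13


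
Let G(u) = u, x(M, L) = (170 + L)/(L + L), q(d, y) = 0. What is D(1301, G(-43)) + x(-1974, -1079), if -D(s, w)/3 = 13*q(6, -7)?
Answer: 909/2158 ≈ 0.42122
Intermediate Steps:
x(M, L) = (170 + L)/(2*L) (x(M, L) = (170 + L)/((2*L)) = (170 + L)*(1/(2*L)) = (170 + L)/(2*L))
D(s, w) = 0 (D(s, w) = -39*0 = -3*0 = 0)
D(1301, G(-43)) + x(-1974, -1079) = 0 + (1/2)*(170 - 1079)/(-1079) = 0 + (1/2)*(-1/1079)*(-909) = 0 + 909/2158 = 909/2158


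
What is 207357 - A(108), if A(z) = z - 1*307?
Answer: 207556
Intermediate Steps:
A(z) = -307 + z (A(z) = z - 307 = -307 + z)
207357 - A(108) = 207357 - (-307 + 108) = 207357 - 1*(-199) = 207357 + 199 = 207556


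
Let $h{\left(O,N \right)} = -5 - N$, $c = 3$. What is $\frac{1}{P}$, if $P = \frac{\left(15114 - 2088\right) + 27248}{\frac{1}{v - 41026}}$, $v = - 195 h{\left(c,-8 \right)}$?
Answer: $- \frac{1}{1675841414} \approx -5.9672 \cdot 10^{-10}$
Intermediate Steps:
$v = -585$ ($v = - 195 \left(-5 - -8\right) = - 195 \left(-5 + 8\right) = \left(-195\right) 3 = -585$)
$P = -1675841414$ ($P = \frac{\left(15114 - 2088\right) + 27248}{\frac{1}{-585 - 41026}} = \frac{13026 + 27248}{\frac{1}{-41611}} = \frac{40274}{- \frac{1}{41611}} = 40274 \left(-41611\right) = -1675841414$)
$\frac{1}{P} = \frac{1}{-1675841414} = - \frac{1}{1675841414}$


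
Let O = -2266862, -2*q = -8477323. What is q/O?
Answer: -8477323/4533724 ≈ -1.8698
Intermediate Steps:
q = 8477323/2 (q = -½*(-8477323) = 8477323/2 ≈ 4.2387e+6)
q/O = (8477323/2)/(-2266862) = (8477323/2)*(-1/2266862) = -8477323/4533724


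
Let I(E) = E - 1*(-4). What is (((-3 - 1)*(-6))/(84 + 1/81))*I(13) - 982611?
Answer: -6686634807/6805 ≈ -9.8261e+5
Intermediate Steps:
I(E) = 4 + E (I(E) = E + 4 = 4 + E)
(((-3 - 1)*(-6))/(84 + 1/81))*I(13) - 982611 = (((-3 - 1)*(-6))/(84 + 1/81))*(4 + 13) - 982611 = ((-4*(-6))/(84 + 1/81))*17 - 982611 = (24/(6805/81))*17 - 982611 = (24*(81/6805))*17 - 982611 = (1944/6805)*17 - 982611 = 33048/6805 - 982611 = -6686634807/6805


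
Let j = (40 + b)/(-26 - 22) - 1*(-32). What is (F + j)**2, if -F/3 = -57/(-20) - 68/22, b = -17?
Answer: 7245925129/6969600 ≈ 1039.6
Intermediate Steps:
j = 1513/48 (j = (40 - 17)/(-26 - 22) - 1*(-32) = 23/(-48) + 32 = 23*(-1/48) + 32 = -23/48 + 32 = 1513/48 ≈ 31.521)
F = 159/220 (F = -3*(-57/(-20) - 68/22) = -3*(-57*(-1/20) - 68*1/22) = -3*(57/20 - 34/11) = -3*(-53/220) = 159/220 ≈ 0.72273)
(F + j)**2 = (159/220 + 1513/48)**2 = (85123/2640)**2 = 7245925129/6969600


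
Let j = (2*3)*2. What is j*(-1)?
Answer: -12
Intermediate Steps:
j = 12 (j = 6*2 = 12)
j*(-1) = 12*(-1) = -12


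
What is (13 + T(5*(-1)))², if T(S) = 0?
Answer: 169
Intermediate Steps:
(13 + T(5*(-1)))² = (13 + 0)² = 13² = 169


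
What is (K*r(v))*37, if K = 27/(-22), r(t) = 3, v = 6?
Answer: -2997/22 ≈ -136.23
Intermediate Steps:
K = -27/22 (K = 27*(-1/22) = -27/22 ≈ -1.2273)
(K*r(v))*37 = -27/22*3*37 = -81/22*37 = -2997/22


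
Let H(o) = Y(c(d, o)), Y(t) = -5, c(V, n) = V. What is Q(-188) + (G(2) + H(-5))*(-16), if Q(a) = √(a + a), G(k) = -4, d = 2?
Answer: 144 + 2*I*√94 ≈ 144.0 + 19.391*I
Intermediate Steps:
H(o) = -5
Q(a) = √2*√a (Q(a) = √(2*a) = √2*√a)
Q(-188) + (G(2) + H(-5))*(-16) = √2*√(-188) + (-4 - 5)*(-16) = √2*(2*I*√47) - 9*(-16) = 2*I*√94 + 144 = 144 + 2*I*√94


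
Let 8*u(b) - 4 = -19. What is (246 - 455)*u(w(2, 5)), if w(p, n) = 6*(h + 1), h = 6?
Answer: 3135/8 ≈ 391.88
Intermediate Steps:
w(p, n) = 42 (w(p, n) = 6*(6 + 1) = 6*7 = 42)
u(b) = -15/8 (u(b) = ½ + (⅛)*(-19) = ½ - 19/8 = -15/8)
(246 - 455)*u(w(2, 5)) = (246 - 455)*(-15/8) = -209*(-15/8) = 3135/8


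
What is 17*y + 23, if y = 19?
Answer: 346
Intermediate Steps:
17*y + 23 = 17*19 + 23 = 323 + 23 = 346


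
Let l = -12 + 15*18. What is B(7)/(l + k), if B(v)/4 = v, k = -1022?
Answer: -7/191 ≈ -0.036649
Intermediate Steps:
l = 258 (l = -12 + 270 = 258)
B(v) = 4*v
B(7)/(l + k) = (4*7)/(258 - 1022) = 28/(-764) = -1/764*28 = -7/191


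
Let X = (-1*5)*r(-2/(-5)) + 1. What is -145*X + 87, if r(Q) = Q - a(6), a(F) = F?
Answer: -4118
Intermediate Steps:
r(Q) = -6 + Q (r(Q) = Q - 1*6 = Q - 6 = -6 + Q)
X = 29 (X = (-1*5)*(-6 - 2/(-5)) + 1 = -5*(-6 - 2*(-⅕)) + 1 = -5*(-6 + ⅖) + 1 = -5*(-28/5) + 1 = 28 + 1 = 29)
-145*X + 87 = -145*29 + 87 = -4205 + 87 = -4118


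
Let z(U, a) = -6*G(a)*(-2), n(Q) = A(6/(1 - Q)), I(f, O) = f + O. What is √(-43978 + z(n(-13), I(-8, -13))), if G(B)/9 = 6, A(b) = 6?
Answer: I*√43330 ≈ 208.16*I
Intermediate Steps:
I(f, O) = O + f
G(B) = 54 (G(B) = 9*6 = 54)
n(Q) = 6
z(U, a) = 648 (z(U, a) = -6*54*(-2) = -324*(-2) = 648)
√(-43978 + z(n(-13), I(-8, -13))) = √(-43978 + 648) = √(-43330) = I*√43330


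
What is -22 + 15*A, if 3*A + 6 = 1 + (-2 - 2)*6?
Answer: -167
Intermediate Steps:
A = -29/3 (A = -2 + (1 + (-2 - 2)*6)/3 = -2 + (1 - 4*6)/3 = -2 + (1 - 24)/3 = -2 + (⅓)*(-23) = -2 - 23/3 = -29/3 ≈ -9.6667)
-22 + 15*A = -22 + 15*(-29/3) = -22 - 145 = -167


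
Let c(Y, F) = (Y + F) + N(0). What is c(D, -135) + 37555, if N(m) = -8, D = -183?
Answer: 37229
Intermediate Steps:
c(Y, F) = -8 + F + Y (c(Y, F) = (Y + F) - 8 = (F + Y) - 8 = -8 + F + Y)
c(D, -135) + 37555 = (-8 - 135 - 183) + 37555 = -326 + 37555 = 37229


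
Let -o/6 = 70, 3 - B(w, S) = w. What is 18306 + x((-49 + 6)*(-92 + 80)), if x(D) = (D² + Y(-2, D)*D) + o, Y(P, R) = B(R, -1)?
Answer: 19434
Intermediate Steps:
B(w, S) = 3 - w
Y(P, R) = 3 - R
o = -420 (o = -6*70 = -420)
x(D) = -420 + D² + D*(3 - D) (x(D) = (D² + (3 - D)*D) - 420 = (D² + D*(3 - D)) - 420 = -420 + D² + D*(3 - D))
18306 + x((-49 + 6)*(-92 + 80)) = 18306 + (-420 + 3*((-49 + 6)*(-92 + 80))) = 18306 + (-420 + 3*(-43*(-12))) = 18306 + (-420 + 3*516) = 18306 + (-420 + 1548) = 18306 + 1128 = 19434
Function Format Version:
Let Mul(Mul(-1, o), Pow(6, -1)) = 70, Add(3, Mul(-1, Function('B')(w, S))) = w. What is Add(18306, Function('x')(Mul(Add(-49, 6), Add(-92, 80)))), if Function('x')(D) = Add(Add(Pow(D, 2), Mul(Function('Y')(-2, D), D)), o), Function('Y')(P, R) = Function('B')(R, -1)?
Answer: 19434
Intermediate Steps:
Function('B')(w, S) = Add(3, Mul(-1, w))
Function('Y')(P, R) = Add(3, Mul(-1, R))
o = -420 (o = Mul(-6, 70) = -420)
Function('x')(D) = Add(-420, Pow(D, 2), Mul(D, Add(3, Mul(-1, D)))) (Function('x')(D) = Add(Add(Pow(D, 2), Mul(Add(3, Mul(-1, D)), D)), -420) = Add(Add(Pow(D, 2), Mul(D, Add(3, Mul(-1, D)))), -420) = Add(-420, Pow(D, 2), Mul(D, Add(3, Mul(-1, D)))))
Add(18306, Function('x')(Mul(Add(-49, 6), Add(-92, 80)))) = Add(18306, Add(-420, Mul(3, Mul(Add(-49, 6), Add(-92, 80))))) = Add(18306, Add(-420, Mul(3, Mul(-43, -12)))) = Add(18306, Add(-420, Mul(3, 516))) = Add(18306, Add(-420, 1548)) = Add(18306, 1128) = 19434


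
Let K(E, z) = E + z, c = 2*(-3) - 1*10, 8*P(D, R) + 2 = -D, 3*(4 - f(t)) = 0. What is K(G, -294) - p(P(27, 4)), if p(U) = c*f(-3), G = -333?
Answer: -563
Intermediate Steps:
f(t) = 4 (f(t) = 4 - ⅓*0 = 4 + 0 = 4)
P(D, R) = -¼ - D/8 (P(D, R) = -¼ + (-D)/8 = -¼ - D/8)
c = -16 (c = -6 - 10 = -16)
p(U) = -64 (p(U) = -16*4 = -64)
K(G, -294) - p(P(27, 4)) = (-333 - 294) - 1*(-64) = -627 + 64 = -563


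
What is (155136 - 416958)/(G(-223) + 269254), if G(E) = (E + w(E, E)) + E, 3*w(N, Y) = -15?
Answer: -87274/89601 ≈ -0.97403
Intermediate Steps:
w(N, Y) = -5 (w(N, Y) = (1/3)*(-15) = -5)
G(E) = -5 + 2*E (G(E) = (E - 5) + E = (-5 + E) + E = -5 + 2*E)
(155136 - 416958)/(G(-223) + 269254) = (155136 - 416958)/((-5 + 2*(-223)) + 269254) = -261822/((-5 - 446) + 269254) = -261822/(-451 + 269254) = -261822/268803 = -261822*1/268803 = -87274/89601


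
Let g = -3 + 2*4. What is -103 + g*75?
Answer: 272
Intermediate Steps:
g = 5 (g = -3 + 8 = 5)
-103 + g*75 = -103 + 5*75 = -103 + 375 = 272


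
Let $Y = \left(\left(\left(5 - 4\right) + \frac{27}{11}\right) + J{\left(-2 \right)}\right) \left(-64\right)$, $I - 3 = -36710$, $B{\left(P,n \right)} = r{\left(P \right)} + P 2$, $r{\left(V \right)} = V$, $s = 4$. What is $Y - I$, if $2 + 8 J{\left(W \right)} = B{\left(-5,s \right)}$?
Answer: $\frac{402841}{11} \approx 36622.0$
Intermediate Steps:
$B{\left(P,n \right)} = 3 P$ ($B{\left(P,n \right)} = P + P 2 = P + 2 P = 3 P$)
$J{\left(W \right)} = - \frac{17}{8}$ ($J{\left(W \right)} = - \frac{1}{4} + \frac{3 \left(-5\right)}{8} = - \frac{1}{4} + \frac{1}{8} \left(-15\right) = - \frac{1}{4} - \frac{15}{8} = - \frac{17}{8}$)
$I = -36707$ ($I = 3 - 36710 = -36707$)
$Y = - \frac{936}{11}$ ($Y = \left(\left(\left(5 - 4\right) + \frac{27}{11}\right) - \frac{17}{8}\right) \left(-64\right) = \left(\left(1 + 27 \cdot \frac{1}{11}\right) - \frac{17}{8}\right) \left(-64\right) = \left(\left(1 + \frac{27}{11}\right) - \frac{17}{8}\right) \left(-64\right) = \left(\frac{38}{11} - \frac{17}{8}\right) \left(-64\right) = \frac{117}{88} \left(-64\right) = - \frac{936}{11} \approx -85.091$)
$Y - I = - \frac{936}{11} - -36707 = - \frac{936}{11} + 36707 = \frac{402841}{11}$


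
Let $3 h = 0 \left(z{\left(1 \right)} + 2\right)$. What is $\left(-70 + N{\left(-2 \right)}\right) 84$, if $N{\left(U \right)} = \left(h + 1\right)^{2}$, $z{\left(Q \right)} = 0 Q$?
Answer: $-5796$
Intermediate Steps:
$z{\left(Q \right)} = 0$
$h = 0$ ($h = \frac{0 \left(0 + 2\right)}{3} = \frac{0 \cdot 2}{3} = \frac{1}{3} \cdot 0 = 0$)
$N{\left(U \right)} = 1$ ($N{\left(U \right)} = \left(0 + 1\right)^{2} = 1^{2} = 1$)
$\left(-70 + N{\left(-2 \right)}\right) 84 = \left(-70 + 1\right) 84 = \left(-69\right) 84 = -5796$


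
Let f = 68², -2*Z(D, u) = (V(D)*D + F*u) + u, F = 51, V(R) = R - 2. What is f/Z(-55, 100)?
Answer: -9248/8335 ≈ -1.1095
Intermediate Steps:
V(R) = -2 + R
Z(D, u) = -26*u - D*(-2 + D)/2 (Z(D, u) = -(((-2 + D)*D + 51*u) + u)/2 = -((D*(-2 + D) + 51*u) + u)/2 = -((51*u + D*(-2 + D)) + u)/2 = -(52*u + D*(-2 + D))/2 = -26*u - D*(-2 + D)/2)
f = 4624
f/Z(-55, 100) = 4624/(-55 - 26*100 - ½*(-55)²) = 4624/(-55 - 2600 - ½*3025) = 4624/(-55 - 2600 - 3025/2) = 4624/(-8335/2) = 4624*(-2/8335) = -9248/8335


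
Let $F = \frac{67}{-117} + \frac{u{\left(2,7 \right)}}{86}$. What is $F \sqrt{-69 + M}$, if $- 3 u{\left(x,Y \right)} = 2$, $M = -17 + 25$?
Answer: $- \frac{2920 i \sqrt{61}}{5031} \approx - 4.5331 i$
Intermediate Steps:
$M = 8$
$u{\left(x,Y \right)} = - \frac{2}{3}$ ($u{\left(x,Y \right)} = \left(- \frac{1}{3}\right) 2 = - \frac{2}{3}$)
$F = - \frac{2920}{5031}$ ($F = \frac{67}{-117} - \frac{2}{3 \cdot 86} = 67 \left(- \frac{1}{117}\right) - \frac{1}{129} = - \frac{67}{117} - \frac{1}{129} = - \frac{2920}{5031} \approx -0.5804$)
$F \sqrt{-69 + M} = - \frac{2920 \sqrt{-69 + 8}}{5031} = - \frac{2920 \sqrt{-61}}{5031} = - \frac{2920 i \sqrt{61}}{5031}$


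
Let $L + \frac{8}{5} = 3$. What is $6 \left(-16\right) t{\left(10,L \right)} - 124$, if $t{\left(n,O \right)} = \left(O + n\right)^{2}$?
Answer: $- \frac{315004}{25} \approx -12600.0$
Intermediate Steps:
$L = \frac{7}{5}$ ($L = - \frac{8}{5} + 3 = \frac{7}{5} \approx 1.4$)
$6 \left(-16\right) t{\left(10,L \right)} - 124 = 6 \left(-16\right) \left(\frac{7}{5} + 10\right)^{2} - 124 = - 96 \left(\frac{57}{5}\right)^{2} - 124 = \left(-96\right) \frac{3249}{25} - 124 = - \frac{311904}{25} - 124 = - \frac{315004}{25}$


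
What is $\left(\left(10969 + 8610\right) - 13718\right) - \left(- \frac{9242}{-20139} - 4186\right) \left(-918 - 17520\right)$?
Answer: $- \frac{74003292637}{959} \approx -7.7167 \cdot 10^{7}$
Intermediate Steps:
$\left(\left(10969 + 8610\right) - 13718\right) - \left(- \frac{9242}{-20139} - 4186\right) \left(-918 - 17520\right) = \left(19579 - 13718\right) - \left(\left(-9242\right) \left(- \frac{1}{20139}\right) - 4186\right) \left(-18438\right) = 5861 - \left(\frac{9242}{20139} - 4186\right) \left(-18438\right) = 5861 - \left(- \frac{84292612}{20139}\right) \left(-18438\right) = 5861 - \frac{74008913336}{959} = - \frac{74003292637}{959}$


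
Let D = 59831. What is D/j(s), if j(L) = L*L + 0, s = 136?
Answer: 59831/18496 ≈ 3.2348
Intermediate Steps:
j(L) = L**2 (j(L) = L**2 + 0 = L**2)
D/j(s) = 59831/(136**2) = 59831/18496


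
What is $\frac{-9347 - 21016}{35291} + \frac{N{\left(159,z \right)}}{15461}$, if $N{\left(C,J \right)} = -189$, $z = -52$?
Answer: $- \frac{476112342}{545634151} \approx -0.87259$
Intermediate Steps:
$\frac{-9347 - 21016}{35291} + \frac{N{\left(159,z \right)}}{15461} = \frac{-9347 - 21016}{35291} - \frac{189}{15461} = \left(-9347 - 21016\right) \frac{1}{35291} - \frac{189}{15461} = \left(-30363\right) \frac{1}{35291} - \frac{189}{15461} = - \frac{30363}{35291} - \frac{189}{15461} = - \frac{476112342}{545634151}$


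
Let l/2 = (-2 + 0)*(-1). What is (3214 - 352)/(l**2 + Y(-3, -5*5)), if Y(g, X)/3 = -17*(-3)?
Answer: 2862/169 ≈ 16.935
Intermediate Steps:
Y(g, X) = 153 (Y(g, X) = 3*(-17*(-3)) = 3*51 = 153)
l = 4 (l = 2*((-2 + 0)*(-1)) = 2*(-2*(-1)) = 2*2 = 4)
(3214 - 352)/(l**2 + Y(-3, -5*5)) = (3214 - 352)/(4**2 + 153) = 2862/(16 + 153) = 2862/169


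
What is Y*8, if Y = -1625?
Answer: -13000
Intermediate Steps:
Y*8 = -1625*8 = -13000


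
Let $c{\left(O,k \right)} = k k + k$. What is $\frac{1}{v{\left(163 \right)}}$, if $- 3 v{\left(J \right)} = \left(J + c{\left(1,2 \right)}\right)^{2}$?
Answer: $- \frac{3}{28561} \approx -0.00010504$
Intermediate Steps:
$c{\left(O,k \right)} = k + k^{2}$ ($c{\left(O,k \right)} = k^{2} + k = k + k^{2}$)
$v{\left(J \right)} = - \frac{\left(6 + J\right)^{2}}{3}$ ($v{\left(J \right)} = - \frac{\left(J + 2 \left(1 + 2\right)\right)^{2}}{3} = - \frac{\left(J + 2 \cdot 3\right)^{2}}{3} = - \frac{\left(J + 6\right)^{2}}{3} = - \frac{\left(6 + J\right)^{2}}{3}$)
$\frac{1}{v{\left(163 \right)}} = \frac{1}{\left(- \frac{1}{3}\right) \left(6 + 163\right)^{2}} = \frac{1}{\left(- \frac{1}{3}\right) 169^{2}} = \frac{1}{\left(- \frac{1}{3}\right) 28561} = \frac{1}{- \frac{28561}{3}} = - \frac{3}{28561}$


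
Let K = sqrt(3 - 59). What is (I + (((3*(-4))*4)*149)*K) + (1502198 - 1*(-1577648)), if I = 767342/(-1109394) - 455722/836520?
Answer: 238182430334734181/77335855740 - 14304*I*sqrt(14) ≈ 3.0798e+6 - 53521.0*I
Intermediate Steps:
K = 2*I*sqrt(14) (K = sqrt(-56) = 2*I*sqrt(14) ≈ 7.4833*I)
I = -95622681859/77335855740 (I = 767342*(-1/1109394) - 455722*1/836520 = -383671/554697 - 227861/418260 = -95622681859/77335855740 ≈ -1.2365)
(I + (((3*(-4))*4)*149)*K) + (1502198 - 1*(-1577648)) = (-95622681859/77335855740 + (((3*(-4))*4)*149)*(2*I*sqrt(14))) + (1502198 - 1*(-1577648)) = (-95622681859/77335855740 + (-12*4*149)*(2*I*sqrt(14))) + (1502198 + 1577648) = (-95622681859/77335855740 + (-48*149)*(2*I*sqrt(14))) + 3079846 = (-95622681859/77335855740 - 14304*I*sqrt(14)) + 3079846 = 238182430334734181/77335855740 - 14304*I*sqrt(14)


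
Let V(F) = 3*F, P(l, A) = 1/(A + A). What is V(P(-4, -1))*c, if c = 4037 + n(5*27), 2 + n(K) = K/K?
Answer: -6054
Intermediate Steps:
P(l, A) = 1/(2*A)
n(K) = -1 (n(K) = -2 + K/K = -2 + 1 = -1)
c = 4036 (c = 4037 - 1 = 4036)
V(P(-4, -1))*c = (3*((½)/(-1)))*4036 = (3*((½)*(-1)))*4036 = (3*(-½))*4036 = -3/2*4036 = -6054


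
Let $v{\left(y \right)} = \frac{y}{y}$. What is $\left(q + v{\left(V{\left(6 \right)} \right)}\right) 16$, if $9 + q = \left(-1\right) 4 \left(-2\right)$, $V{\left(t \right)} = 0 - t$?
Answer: $0$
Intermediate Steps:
$V{\left(t \right)} = - t$
$q = -1$ ($q = -9 + \left(-1\right) 4 \left(-2\right) = -9 - -8 = -9 + 8 = -1$)
$v{\left(y \right)} = 1$
$\left(q + v{\left(V{\left(6 \right)} \right)}\right) 16 = \left(-1 + 1\right) 16 = 0 \cdot 16 = 0$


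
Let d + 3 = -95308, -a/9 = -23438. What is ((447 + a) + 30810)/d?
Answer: -242199/95311 ≈ -2.5411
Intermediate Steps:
a = 210942 (a = -9*(-23438) = 210942)
d = -95311 (d = -3 - 95308 = -95311)
((447 + a) + 30810)/d = ((447 + 210942) + 30810)/(-95311) = (211389 + 30810)*(-1/95311) = 242199*(-1/95311) = -242199/95311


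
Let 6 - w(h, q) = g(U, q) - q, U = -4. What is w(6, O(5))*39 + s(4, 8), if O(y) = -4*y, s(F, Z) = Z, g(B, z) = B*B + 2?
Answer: -1240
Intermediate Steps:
g(B, z) = 2 + B**2 (g(B, z) = B**2 + 2 = 2 + B**2)
w(h, q) = -12 + q (w(h, q) = 6 - ((2 + (-4)**2) - q) = 6 - ((2 + 16) - q) = 6 - (18 - q) = 6 + (-18 + q) = -12 + q)
w(6, O(5))*39 + s(4, 8) = (-12 - 4*5)*39 + 8 = (-12 - 20)*39 + 8 = -32*39 + 8 = -1248 + 8 = -1240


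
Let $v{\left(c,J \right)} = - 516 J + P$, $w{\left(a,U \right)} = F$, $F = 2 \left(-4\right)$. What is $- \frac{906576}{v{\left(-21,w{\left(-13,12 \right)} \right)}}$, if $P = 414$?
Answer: $- \frac{151096}{757} \approx -199.6$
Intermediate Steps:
$F = -8$
$w{\left(a,U \right)} = -8$
$v{\left(c,J \right)} = 414 - 516 J$ ($v{\left(c,J \right)} = - 516 J + 414 = 414 - 516 J$)
$- \frac{906576}{v{\left(-21,w{\left(-13,12 \right)} \right)}} = - \frac{906576}{414 - -4128} = - \frac{906576}{414 + 4128} = - \frac{906576}{4542} = \left(-906576\right) \frac{1}{4542} = - \frac{151096}{757}$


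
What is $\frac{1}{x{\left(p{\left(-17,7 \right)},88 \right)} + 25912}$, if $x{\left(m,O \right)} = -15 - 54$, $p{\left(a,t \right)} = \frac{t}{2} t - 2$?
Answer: $\frac{1}{25843} \approx 3.8695 \cdot 10^{-5}$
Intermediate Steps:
$p{\left(a,t \right)} = -2 + \frac{t^{2}}{2}$ ($p{\left(a,t \right)} = t \frac{1}{2} t - 2 = \frac{t}{2} t - 2 = \frac{t^{2}}{2} - 2 = -2 + \frac{t^{2}}{2}$)
$x{\left(m,O \right)} = -69$
$\frac{1}{x{\left(p{\left(-17,7 \right)},88 \right)} + 25912} = \frac{1}{-69 + 25912} = \frac{1}{25843}$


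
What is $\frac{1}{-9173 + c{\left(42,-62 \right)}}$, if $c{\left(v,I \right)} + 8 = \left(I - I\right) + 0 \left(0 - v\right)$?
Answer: $- \frac{1}{9181} \approx -0.00010892$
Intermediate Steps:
$c{\left(v,I \right)} = -8$ ($c{\left(v,I \right)} = -8 + \left(\left(I - I\right) + 0 \left(0 - v\right)\right) = -8 + \left(0 + 0 \left(- v\right)\right) = -8 + \left(0 + 0\right) = -8 + 0 = -8$)
$\frac{1}{-9173 + c{\left(42,-62 \right)}} = \frac{1}{-9173 - 8} = \frac{1}{-9181} = - \frac{1}{9181}$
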